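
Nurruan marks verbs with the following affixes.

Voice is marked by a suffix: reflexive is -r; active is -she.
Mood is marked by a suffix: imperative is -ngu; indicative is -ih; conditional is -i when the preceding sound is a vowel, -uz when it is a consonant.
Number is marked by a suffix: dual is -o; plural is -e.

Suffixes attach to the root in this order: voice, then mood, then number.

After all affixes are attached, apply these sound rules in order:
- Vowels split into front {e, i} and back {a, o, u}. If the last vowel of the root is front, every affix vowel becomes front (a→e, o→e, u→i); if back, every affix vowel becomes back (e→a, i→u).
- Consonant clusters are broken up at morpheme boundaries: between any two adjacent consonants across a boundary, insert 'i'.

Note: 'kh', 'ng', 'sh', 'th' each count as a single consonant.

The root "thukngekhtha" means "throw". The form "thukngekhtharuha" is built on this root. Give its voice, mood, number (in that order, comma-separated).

reflexive, indicative, plural

Segment: thukngekhtha-r-ih-e.
voice: -r → reflexive.
mood: -ih → indicative.
number: -e → plural.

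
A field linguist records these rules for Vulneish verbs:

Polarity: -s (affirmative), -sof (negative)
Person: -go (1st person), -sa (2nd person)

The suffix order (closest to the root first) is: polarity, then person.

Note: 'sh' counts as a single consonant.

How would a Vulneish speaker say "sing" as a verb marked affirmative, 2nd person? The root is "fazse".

Attach polarity affirmative -s → fazses.
Attach person 2nd person -sa → fazsessa.

fazsessa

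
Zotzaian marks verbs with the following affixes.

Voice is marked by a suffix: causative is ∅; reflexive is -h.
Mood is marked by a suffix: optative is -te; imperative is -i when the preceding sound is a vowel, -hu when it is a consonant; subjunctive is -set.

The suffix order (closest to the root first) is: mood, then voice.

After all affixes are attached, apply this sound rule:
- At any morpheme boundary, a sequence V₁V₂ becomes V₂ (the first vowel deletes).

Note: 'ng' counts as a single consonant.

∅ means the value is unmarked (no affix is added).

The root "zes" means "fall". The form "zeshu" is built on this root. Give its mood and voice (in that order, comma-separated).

Segment: zes-hu.
mood: -i/hu → imperative.
voice: ∅ → causative.

imperative, causative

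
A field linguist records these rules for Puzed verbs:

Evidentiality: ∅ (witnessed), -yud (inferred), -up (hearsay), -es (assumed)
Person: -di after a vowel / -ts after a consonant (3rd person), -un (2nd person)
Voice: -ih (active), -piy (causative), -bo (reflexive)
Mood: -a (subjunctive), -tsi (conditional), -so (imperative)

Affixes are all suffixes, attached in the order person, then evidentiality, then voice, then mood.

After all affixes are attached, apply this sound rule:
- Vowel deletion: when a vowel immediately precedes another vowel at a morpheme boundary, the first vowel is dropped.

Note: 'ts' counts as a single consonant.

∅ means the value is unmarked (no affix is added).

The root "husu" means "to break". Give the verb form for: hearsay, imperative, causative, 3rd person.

husuduppiyso

Attach person 3rd person -di (after vowel 'u') → husudi.
Attach evidentiality hearsay -up → husudiup.
Attach voice causative -piy → husudiuppiy.
Attach mood imperative -so → husudiuppiyso.
Apply vowel deletion: husudiuppiyso → husuduppiyso.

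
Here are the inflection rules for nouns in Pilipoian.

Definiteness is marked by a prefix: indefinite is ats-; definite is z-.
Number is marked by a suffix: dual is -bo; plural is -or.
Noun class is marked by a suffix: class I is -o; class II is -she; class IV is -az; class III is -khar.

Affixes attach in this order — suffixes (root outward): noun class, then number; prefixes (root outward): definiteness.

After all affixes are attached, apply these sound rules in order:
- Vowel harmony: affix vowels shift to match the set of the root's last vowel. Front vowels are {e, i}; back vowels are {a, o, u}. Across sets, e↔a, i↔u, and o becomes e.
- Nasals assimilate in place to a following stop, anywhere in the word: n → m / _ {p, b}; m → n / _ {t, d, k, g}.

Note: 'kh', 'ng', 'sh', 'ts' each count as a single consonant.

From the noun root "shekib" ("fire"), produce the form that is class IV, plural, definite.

Attach definiteness definite z- → zshekib.
Attach noun class class IV -az → zshekibaz.
Attach number plural -or → zshekibazor.
Apply vowel harmony: zshekibazor → zshekibezer.
Nasal assimilation: no change.

zshekibezer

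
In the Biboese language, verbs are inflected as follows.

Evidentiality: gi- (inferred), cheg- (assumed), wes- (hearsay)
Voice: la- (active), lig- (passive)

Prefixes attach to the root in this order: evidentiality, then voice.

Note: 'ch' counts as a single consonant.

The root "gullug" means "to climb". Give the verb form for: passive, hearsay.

ligwesgullug

Attach evidentiality hearsay wes- → wesgullug.
Attach voice passive lig- → ligwesgullug.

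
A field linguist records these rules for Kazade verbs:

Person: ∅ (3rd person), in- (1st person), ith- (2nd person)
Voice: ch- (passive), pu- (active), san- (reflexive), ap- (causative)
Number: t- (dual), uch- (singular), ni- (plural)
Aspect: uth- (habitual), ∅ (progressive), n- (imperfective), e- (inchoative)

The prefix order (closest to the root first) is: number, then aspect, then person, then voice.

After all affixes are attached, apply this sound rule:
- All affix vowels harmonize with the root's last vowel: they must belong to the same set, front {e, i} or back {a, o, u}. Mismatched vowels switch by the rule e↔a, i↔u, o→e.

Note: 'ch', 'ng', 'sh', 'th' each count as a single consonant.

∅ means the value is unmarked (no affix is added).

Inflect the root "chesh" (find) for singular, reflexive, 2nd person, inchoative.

senitheichchesh

Attach number singular uch- → uchchesh.
Attach aspect inchoative e- → euchchesh.
Attach person 2nd person ith- → itheuchchesh.
Attach voice reflexive san- → sanitheuchchesh.
Apply vowel harmony: sanitheuchchesh → senitheichchesh.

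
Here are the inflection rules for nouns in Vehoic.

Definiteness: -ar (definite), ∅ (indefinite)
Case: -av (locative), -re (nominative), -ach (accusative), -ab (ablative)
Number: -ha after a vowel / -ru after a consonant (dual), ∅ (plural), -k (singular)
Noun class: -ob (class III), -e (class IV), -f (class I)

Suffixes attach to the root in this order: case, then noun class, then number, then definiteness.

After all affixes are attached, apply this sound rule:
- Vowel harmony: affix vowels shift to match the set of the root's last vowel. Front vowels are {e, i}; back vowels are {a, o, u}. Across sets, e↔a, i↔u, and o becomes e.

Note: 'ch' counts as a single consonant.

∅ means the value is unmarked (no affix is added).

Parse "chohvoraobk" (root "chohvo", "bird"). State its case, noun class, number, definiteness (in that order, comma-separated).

Segment: chohvo-re-ob-k.
case: -re → nominative.
noun class: -ob → class III.
number: -k → singular.
definiteness: ∅ → indefinite.

nominative, class III, singular, indefinite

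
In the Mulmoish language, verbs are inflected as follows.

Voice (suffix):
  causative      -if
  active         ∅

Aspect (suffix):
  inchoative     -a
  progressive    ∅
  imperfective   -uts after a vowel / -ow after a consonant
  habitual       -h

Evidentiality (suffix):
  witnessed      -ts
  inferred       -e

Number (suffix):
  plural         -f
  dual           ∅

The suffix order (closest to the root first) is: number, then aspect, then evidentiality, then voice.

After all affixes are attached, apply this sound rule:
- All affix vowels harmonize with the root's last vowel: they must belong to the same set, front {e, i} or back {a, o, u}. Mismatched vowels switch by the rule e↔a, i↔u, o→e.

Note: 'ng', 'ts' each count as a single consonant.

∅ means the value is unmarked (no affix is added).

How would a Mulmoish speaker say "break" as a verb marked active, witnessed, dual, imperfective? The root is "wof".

number = dual: zero marking, form stays wof.
Attach aspect imperfective -ow (after consonant 'f') → wofow.
Attach evidentiality witnessed -ts → wofowts.
voice = active: zero marking, form stays wofowts.
Vowel harmony: no change.

wofowts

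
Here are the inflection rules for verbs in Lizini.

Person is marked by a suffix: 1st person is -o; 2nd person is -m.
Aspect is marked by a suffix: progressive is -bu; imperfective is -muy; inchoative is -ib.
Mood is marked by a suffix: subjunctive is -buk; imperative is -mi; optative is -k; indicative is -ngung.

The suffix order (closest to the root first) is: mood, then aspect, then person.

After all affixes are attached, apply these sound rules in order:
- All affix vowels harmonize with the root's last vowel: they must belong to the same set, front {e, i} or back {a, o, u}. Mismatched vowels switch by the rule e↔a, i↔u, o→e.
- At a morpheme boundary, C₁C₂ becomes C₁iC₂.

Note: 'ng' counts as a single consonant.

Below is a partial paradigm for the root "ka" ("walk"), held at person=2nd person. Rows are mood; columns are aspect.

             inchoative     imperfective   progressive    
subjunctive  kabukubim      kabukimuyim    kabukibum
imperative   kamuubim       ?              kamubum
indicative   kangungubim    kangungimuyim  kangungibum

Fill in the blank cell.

Attach mood imperative -mi → kami.
Attach aspect imperfective -muy → kamimuy.
Attach person 2nd person -m → kamimuym.
Apply vowel harmony: kamimuym → kamumuym.
Apply epenthesis: kamumuym → kamumuyim.

kamumuyim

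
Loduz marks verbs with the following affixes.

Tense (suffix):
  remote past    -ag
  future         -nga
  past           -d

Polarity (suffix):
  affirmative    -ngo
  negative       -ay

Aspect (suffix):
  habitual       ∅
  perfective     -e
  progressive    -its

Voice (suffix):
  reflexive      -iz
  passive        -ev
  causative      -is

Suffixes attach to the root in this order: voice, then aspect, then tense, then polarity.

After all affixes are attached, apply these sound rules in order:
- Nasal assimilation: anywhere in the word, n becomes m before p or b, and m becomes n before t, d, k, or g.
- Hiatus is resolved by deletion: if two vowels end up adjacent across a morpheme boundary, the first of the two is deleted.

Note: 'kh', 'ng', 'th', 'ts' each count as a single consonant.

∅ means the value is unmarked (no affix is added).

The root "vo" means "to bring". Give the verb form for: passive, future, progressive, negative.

vevitsngay

Attach voice passive -ev → voev.
Attach aspect progressive -its → voevits.
Attach tense future -nga → voevitsnga.
Attach polarity negative -ay → voevitsngaay.
Nasal assimilation: no change.
Apply vowel deletion: voevitsngaay → vevitsngay.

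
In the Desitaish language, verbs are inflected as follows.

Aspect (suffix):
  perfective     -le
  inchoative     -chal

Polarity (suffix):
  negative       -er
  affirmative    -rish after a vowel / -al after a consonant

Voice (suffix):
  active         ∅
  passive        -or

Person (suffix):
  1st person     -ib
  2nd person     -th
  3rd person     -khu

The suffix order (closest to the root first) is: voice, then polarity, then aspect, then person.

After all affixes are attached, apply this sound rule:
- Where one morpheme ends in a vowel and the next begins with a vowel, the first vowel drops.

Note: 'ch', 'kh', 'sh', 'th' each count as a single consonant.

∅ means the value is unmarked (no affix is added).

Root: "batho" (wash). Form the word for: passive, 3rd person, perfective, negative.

bathorerlekhu

Attach voice passive -or → bathoor.
Attach polarity negative -er → bathoorer.
Attach aspect perfective -le → bathoorerle.
Attach person 3rd person -khu → bathoorerlekhu.
Apply vowel deletion: bathoorerlekhu → bathorerlekhu.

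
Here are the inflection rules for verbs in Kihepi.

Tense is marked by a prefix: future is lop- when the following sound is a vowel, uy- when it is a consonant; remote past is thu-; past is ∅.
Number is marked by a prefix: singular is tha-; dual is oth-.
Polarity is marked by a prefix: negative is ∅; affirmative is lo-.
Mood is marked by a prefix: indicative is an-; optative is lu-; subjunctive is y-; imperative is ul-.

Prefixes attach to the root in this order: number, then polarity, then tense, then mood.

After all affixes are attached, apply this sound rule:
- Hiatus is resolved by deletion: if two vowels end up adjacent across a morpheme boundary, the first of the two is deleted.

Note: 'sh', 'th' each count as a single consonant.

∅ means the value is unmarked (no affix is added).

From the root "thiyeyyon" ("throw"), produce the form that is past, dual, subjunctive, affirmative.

yloththiyeyyon

Attach number dual oth- → oththiyeyyon.
Attach polarity affirmative lo- → looththiyeyyon.
tense = past: zero marking, form stays looththiyeyyon.
Attach mood subjunctive y- → ylooththiyeyyon.
Apply vowel deletion: ylooththiyeyyon → yloththiyeyyon.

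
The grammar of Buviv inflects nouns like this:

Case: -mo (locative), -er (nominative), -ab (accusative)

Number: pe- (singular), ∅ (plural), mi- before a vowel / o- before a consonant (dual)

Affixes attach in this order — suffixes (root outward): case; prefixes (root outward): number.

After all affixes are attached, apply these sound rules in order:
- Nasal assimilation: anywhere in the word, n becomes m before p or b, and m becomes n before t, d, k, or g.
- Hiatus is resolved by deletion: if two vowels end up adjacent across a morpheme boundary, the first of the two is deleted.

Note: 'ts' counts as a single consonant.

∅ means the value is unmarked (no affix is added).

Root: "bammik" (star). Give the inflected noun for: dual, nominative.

Attach case nominative -er → bammiker.
Attach number dual o- (before consonant 'b') → obammiker.
Nasal assimilation: no change.
Vowel deletion: no change.

obammiker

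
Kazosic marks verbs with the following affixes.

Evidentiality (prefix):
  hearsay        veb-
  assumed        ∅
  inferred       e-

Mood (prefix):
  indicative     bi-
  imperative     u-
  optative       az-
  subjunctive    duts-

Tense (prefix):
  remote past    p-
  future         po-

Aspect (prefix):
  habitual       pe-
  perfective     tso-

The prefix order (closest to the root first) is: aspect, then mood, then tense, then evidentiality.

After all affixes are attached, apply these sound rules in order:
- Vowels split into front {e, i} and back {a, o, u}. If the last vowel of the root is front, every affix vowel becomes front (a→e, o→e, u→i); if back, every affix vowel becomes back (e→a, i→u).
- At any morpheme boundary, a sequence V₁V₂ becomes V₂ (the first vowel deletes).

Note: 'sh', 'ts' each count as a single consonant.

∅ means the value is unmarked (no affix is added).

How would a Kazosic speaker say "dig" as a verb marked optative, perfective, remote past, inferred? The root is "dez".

Attach aspect perfective tso- → tsodez.
Attach mood optative az- → aztsodez.
Attach tense remote past p- → paztsodez.
Attach evidentiality inferred e- → epaztsodez.
Apply vowel harmony: epaztsodez → epeztsedez.
Vowel deletion: no change.

epeztsedez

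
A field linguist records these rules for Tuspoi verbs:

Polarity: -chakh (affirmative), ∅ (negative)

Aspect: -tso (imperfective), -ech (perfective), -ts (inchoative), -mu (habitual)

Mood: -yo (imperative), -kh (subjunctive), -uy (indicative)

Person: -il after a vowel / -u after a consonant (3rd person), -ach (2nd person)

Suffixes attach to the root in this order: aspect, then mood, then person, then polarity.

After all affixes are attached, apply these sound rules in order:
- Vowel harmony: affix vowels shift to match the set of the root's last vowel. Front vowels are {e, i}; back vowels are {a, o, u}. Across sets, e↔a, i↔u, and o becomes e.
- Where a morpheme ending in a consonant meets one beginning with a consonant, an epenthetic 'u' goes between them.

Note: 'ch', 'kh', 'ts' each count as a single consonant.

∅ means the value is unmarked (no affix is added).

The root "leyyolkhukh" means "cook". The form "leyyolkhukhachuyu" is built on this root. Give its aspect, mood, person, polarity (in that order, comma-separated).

Segment: leyyolkhukh-ech-uy-u.
aspect: -ech → perfective.
mood: -uy → indicative.
person: -il/u → 3rd person.
polarity: ∅ → negative.

perfective, indicative, 3rd person, negative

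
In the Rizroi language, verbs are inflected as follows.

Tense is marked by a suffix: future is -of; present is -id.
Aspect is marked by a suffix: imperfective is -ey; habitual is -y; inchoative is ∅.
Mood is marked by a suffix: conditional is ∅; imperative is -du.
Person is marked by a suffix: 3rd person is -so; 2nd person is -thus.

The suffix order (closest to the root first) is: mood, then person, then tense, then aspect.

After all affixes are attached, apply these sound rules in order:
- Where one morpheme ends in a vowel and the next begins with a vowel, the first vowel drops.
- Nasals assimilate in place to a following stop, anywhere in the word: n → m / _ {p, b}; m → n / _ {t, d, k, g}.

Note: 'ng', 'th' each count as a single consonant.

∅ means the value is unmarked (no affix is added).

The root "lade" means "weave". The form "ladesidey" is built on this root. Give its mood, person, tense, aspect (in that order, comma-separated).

Segment: lade-so-id-ey.
mood: ∅ → conditional.
person: -so → 3rd person.
tense: -id → present.
aspect: -ey → imperfective.

conditional, 3rd person, present, imperfective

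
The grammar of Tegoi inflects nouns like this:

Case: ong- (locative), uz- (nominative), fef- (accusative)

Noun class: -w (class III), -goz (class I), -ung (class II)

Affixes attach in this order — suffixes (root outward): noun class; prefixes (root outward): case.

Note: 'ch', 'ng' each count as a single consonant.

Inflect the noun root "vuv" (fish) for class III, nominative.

uzvuvw

Attach noun class class III -w → vuvw.
Attach case nominative uz- → uzvuvw.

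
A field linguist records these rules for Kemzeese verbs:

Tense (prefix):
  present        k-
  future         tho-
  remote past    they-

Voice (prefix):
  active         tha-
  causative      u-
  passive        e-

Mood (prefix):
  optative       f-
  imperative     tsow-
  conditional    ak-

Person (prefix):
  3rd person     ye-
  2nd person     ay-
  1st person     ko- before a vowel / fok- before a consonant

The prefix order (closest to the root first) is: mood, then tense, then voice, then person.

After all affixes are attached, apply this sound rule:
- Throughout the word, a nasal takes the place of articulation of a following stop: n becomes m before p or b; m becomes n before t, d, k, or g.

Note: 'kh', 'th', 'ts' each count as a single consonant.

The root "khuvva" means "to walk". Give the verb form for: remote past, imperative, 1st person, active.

Attach mood imperative tsow- → tsowkhuvva.
Attach tense remote past they- → theytsowkhuvva.
Attach voice active tha- → thatheytsowkhuvva.
Attach person 1st person fok- (before consonant 'th') → fokthatheytsowkhuvva.
Nasal assimilation: no change.

fokthatheytsowkhuvva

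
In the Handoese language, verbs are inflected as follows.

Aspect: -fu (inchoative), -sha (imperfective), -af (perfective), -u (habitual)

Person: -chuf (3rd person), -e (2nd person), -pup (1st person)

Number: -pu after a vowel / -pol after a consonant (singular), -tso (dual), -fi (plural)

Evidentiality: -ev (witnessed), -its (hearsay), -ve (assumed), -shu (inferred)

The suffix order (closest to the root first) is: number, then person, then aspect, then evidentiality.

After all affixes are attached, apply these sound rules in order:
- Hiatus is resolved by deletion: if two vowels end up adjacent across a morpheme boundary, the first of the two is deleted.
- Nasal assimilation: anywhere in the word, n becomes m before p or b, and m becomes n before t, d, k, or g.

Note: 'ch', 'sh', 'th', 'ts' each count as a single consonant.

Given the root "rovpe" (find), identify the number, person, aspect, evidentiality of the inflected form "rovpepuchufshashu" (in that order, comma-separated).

Segment: rovpe-pu-chuf-sha-shu.
number: -pu/pol → singular.
person: -chuf → 3rd person.
aspect: -sha → imperfective.
evidentiality: -shu → inferred.

singular, 3rd person, imperfective, inferred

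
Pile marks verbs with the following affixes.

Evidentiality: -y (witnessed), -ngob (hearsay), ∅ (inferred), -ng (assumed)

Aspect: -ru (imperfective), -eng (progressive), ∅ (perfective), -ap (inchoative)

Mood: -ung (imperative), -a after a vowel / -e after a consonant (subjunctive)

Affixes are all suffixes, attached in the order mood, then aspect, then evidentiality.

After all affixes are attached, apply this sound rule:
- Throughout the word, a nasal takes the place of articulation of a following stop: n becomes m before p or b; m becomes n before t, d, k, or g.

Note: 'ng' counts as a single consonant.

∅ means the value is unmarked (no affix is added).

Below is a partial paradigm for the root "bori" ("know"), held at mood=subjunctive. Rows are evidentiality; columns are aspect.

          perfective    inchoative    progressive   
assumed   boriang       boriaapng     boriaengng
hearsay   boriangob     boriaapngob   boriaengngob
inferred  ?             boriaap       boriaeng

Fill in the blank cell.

boria

Attach mood subjunctive -a (after vowel 'i') → boria.
aspect = perfective: zero marking, form stays boria.
evidentiality = inferred: zero marking, form stays boria.
Nasal assimilation: no change.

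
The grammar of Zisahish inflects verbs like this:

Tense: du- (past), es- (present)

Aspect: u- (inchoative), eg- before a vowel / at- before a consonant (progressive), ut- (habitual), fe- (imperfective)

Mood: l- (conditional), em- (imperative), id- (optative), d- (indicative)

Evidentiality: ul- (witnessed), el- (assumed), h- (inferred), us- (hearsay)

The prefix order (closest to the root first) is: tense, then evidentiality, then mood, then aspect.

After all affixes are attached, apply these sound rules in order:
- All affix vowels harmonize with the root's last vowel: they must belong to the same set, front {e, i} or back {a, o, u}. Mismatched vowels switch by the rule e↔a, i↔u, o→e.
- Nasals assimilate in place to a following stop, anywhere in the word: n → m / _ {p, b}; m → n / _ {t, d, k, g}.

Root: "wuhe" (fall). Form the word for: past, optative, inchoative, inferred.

iidhdiwuhe

Attach tense past du- → duwuhe.
Attach evidentiality inferred h- → hduwuhe.
Attach mood optative id- → idhduwuhe.
Attach aspect inchoative u- → uidhduwuhe.
Apply vowel harmony: uidhduwuhe → iidhdiwuhe.
Nasal assimilation: no change.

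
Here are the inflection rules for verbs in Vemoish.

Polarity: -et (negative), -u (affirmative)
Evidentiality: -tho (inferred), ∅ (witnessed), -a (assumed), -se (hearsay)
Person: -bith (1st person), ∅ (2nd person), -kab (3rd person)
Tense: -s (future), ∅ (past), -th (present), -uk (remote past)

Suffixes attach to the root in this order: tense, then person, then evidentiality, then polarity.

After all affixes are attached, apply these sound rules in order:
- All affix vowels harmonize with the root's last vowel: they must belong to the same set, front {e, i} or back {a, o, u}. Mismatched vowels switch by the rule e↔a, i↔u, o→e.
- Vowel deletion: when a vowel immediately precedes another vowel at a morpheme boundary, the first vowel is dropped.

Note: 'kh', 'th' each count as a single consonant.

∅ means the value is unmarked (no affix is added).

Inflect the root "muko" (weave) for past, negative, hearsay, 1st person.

mukobuthsat

tense = past: zero marking, form stays muko.
Attach person 1st person -bith → mukobith.
Attach evidentiality hearsay -se → mukobithse.
Attach polarity negative -et → mukobithseet.
Apply vowel harmony: mukobithseet → mukobuthsaat.
Apply vowel deletion: mukobuthsaat → mukobuthsat.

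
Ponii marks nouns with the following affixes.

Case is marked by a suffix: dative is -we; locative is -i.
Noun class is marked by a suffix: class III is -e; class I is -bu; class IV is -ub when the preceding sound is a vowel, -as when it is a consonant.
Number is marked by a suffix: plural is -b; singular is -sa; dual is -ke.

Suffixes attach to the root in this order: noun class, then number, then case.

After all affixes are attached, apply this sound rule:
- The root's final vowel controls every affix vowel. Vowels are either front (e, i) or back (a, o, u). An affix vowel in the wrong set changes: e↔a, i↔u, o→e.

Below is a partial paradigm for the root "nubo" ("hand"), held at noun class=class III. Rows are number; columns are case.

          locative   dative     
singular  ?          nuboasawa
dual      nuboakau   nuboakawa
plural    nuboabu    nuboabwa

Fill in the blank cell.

nuboasau

Attach noun class class III -e → nuboe.
Attach number singular -sa → nuboesa.
Attach case locative -i → nuboesai.
Apply vowel harmony: nuboesai → nuboasau.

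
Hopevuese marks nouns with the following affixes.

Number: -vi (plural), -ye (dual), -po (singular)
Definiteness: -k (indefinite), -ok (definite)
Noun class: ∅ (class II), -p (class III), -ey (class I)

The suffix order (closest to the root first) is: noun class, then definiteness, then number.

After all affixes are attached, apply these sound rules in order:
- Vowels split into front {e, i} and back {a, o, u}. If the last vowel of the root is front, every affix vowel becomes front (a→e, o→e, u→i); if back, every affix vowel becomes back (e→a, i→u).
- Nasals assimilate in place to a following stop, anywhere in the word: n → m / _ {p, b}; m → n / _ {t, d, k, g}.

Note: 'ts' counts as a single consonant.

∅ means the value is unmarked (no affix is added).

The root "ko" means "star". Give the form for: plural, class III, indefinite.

Attach noun class class III -p → kop.
Attach definiteness indefinite -k → kopk.
Attach number plural -vi → kopkvi.
Apply vowel harmony: kopkvi → kopkvu.
Nasal assimilation: no change.

kopkvu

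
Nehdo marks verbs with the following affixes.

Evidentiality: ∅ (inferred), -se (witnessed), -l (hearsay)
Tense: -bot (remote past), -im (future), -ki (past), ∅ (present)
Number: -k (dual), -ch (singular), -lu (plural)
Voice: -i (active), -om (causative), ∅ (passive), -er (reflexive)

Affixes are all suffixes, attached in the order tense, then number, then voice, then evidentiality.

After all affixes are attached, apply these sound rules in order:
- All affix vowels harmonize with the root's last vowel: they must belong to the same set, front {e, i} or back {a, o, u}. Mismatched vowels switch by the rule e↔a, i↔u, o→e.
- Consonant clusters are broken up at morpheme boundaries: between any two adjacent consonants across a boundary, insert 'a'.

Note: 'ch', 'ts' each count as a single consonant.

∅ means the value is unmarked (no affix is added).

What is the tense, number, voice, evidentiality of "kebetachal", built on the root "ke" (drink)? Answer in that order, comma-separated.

remote past, singular, passive, hearsay

Segment: ke-bot-ch-l.
tense: -bot → remote past.
number: -ch → singular.
voice: ∅ → passive.
evidentiality: -l → hearsay.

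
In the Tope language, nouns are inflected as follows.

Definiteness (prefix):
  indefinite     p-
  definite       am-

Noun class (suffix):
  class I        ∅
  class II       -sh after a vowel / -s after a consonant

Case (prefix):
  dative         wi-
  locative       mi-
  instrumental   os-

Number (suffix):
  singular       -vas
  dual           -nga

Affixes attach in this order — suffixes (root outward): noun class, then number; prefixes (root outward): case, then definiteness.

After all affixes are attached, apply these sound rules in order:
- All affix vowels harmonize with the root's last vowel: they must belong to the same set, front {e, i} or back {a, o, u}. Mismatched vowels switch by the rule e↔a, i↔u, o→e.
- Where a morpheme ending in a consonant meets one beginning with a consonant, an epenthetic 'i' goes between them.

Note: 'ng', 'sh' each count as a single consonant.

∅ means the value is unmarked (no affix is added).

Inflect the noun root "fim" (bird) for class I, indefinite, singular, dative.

noun class = class I: zero marking, form stays fim.
Attach case dative wi- → wifim.
Attach number singular -vas → wifimvas.
Attach definiteness indefinite p- → pwifimvas.
Apply vowel harmony: pwifimvas → pwifimves.
Apply epenthesis: pwifimves → piwifimives.

piwifimives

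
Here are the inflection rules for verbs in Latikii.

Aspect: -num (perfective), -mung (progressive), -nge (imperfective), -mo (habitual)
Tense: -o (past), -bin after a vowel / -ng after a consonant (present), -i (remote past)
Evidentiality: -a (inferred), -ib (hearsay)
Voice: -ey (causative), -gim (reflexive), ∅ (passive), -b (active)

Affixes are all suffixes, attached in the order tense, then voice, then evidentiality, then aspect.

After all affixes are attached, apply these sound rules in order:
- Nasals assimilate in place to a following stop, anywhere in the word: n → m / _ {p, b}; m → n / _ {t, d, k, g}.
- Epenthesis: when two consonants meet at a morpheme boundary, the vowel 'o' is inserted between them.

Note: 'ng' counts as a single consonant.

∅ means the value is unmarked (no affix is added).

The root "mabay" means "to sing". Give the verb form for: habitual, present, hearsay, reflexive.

Attach tense present -ng (after consonant 'y') → mabayng.
Attach voice reflexive -gim → mabaynggim.
Attach evidentiality hearsay -ib → mabaynggimib.
Attach aspect habitual -mo → mabaynggimibmo.
Nasal assimilation: no change.
Apply epenthesis: mabaynggimibmo → mabayongogimibomo.

mabayongogimibomo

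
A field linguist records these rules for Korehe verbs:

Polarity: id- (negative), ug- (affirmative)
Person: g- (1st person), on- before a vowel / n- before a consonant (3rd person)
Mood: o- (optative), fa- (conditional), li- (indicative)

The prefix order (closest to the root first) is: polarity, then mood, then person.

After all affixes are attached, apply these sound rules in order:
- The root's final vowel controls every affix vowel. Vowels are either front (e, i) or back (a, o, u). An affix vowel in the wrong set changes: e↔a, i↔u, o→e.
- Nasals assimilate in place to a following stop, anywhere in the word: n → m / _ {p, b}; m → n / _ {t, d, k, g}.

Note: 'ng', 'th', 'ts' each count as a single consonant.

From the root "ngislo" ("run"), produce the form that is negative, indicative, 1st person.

gluudngislo

Attach polarity negative id- → idngislo.
Attach mood indicative li- → liidngislo.
Attach person 1st person g- → gliidngislo.
Apply vowel harmony: gliidngislo → gluudngislo.
Nasal assimilation: no change.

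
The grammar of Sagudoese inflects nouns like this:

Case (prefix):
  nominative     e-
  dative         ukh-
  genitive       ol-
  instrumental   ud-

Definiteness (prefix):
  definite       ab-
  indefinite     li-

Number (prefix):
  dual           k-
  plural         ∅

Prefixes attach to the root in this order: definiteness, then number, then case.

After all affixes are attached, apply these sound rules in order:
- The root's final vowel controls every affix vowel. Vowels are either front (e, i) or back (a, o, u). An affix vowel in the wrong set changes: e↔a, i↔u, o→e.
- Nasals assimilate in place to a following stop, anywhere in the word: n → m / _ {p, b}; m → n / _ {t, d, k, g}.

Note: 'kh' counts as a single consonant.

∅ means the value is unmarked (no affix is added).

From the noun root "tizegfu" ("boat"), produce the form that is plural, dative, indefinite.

ukhlutizegfu

Attach definiteness indefinite li- → litizegfu.
number = plural: zero marking, form stays litizegfu.
Attach case dative ukh- → ukhlitizegfu.
Apply vowel harmony: ukhlitizegfu → ukhlutizegfu.
Nasal assimilation: no change.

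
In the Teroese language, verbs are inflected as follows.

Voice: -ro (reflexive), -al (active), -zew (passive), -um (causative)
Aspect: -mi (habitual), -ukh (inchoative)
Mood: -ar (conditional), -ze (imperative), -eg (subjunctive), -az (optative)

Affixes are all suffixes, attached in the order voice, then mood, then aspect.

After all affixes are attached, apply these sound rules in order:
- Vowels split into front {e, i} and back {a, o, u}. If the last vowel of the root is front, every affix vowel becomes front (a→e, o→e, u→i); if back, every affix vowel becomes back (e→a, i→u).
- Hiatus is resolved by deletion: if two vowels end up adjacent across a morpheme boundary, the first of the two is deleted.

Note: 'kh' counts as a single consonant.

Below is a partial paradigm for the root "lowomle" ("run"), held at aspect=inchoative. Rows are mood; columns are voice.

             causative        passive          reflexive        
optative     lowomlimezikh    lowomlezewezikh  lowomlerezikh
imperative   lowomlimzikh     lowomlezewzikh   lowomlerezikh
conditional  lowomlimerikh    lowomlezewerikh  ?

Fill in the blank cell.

Attach voice reflexive -ro → lowomlero.
Attach mood conditional -ar → lowomleroar.
Attach aspect inchoative -ukh → lowomleroarukh.
Apply vowel harmony: lowomleroarukh → lowomlereerikh.
Apply vowel deletion: lowomlereerikh → lowomlererikh.

lowomlererikh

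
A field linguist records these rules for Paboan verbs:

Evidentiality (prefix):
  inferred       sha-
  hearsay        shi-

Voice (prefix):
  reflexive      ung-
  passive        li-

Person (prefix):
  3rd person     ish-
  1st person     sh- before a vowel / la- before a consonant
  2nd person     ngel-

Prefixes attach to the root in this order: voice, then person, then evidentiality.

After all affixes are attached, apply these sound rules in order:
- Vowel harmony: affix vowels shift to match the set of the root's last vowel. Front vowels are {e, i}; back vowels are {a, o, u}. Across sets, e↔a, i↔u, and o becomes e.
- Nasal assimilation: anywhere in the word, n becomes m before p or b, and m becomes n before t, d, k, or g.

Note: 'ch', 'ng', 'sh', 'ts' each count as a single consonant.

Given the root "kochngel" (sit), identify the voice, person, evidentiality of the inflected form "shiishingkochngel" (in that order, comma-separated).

Segment: shi-ish-ung-kochngel.
voice: ung- → reflexive.
person: ish- → 3rd person.
evidentiality: shi- → hearsay.

reflexive, 3rd person, hearsay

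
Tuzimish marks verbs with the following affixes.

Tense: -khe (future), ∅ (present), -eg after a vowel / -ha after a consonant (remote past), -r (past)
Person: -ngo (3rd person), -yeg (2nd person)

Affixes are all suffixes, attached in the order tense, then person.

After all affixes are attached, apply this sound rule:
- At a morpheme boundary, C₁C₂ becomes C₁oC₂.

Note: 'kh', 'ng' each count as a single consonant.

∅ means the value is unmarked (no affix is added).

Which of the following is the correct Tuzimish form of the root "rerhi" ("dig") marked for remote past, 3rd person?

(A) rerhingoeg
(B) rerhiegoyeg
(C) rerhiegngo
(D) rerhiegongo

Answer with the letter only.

D

Attach tense remote past -eg (after vowel 'i') → rerhieg.
Attach person 3rd person -ngo → rerhiegngo.
Apply epenthesis: rerhiegngo → rerhiegongo.
So the correct form is rerhiegongo, option (D).
(C) rerhiegngo is wrong: it fails to apply the sound rule(s).
(A) rerhingoeg is wrong: it has the affixes in the wrong order.
(B) rerhiegoyeg is wrong: it uses 2nd person instead of 3rd person for person.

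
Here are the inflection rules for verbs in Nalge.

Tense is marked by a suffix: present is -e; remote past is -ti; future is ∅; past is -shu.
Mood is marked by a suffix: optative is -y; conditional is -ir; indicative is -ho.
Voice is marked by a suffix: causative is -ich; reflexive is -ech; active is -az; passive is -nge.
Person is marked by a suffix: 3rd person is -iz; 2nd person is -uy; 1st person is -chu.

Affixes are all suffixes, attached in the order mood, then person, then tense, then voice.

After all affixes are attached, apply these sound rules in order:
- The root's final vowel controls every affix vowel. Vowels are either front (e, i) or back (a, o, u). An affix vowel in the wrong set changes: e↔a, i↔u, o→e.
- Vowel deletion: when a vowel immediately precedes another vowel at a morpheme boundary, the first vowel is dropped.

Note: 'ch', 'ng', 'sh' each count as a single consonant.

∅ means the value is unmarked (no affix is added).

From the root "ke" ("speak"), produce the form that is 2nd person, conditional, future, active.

Attach mood conditional -ir → keir.
Attach person 2nd person -uy → keiruy.
tense = future: zero marking, form stays keiruy.
Attach voice active -az → keiruyaz.
Apply vowel harmony: keiruyaz → keiriyez.
Apply vowel deletion: keiriyez → kiriyez.

kiriyez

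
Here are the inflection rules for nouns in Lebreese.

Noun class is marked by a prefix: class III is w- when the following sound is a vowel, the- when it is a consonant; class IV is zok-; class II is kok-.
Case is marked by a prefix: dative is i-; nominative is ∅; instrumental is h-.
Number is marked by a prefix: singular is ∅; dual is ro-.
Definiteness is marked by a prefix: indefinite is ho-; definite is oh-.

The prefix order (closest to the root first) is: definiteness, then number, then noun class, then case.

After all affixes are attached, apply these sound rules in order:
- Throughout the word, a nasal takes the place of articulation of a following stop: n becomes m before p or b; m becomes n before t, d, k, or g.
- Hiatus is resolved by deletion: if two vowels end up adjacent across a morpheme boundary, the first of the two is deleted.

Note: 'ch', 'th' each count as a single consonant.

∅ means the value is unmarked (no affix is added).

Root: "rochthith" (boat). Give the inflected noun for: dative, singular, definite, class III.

iwohrochthith

Attach definiteness definite oh- → ohrochthith.
number = singular: zero marking, form stays ohrochthith.
Attach noun class class III w- (before vowel 'o') → wohrochthith.
Attach case dative i- → iwohrochthith.
Nasal assimilation: no change.
Vowel deletion: no change.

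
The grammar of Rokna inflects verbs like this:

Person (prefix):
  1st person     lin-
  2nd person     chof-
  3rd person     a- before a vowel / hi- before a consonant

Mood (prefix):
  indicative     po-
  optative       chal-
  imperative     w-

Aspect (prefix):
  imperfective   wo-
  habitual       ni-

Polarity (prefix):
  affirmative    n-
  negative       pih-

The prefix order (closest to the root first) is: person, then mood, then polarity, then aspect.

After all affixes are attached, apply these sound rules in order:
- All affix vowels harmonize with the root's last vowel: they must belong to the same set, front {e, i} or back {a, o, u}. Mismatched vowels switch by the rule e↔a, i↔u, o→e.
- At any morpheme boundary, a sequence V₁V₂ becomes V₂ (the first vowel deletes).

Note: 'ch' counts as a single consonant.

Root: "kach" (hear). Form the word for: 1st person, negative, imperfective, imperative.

wopuhwlunkach

Attach person 1st person lin- → linkach.
Attach mood imperative w- → wlinkach.
Attach polarity negative pih- → pihwlinkach.
Attach aspect imperfective wo- → wopihwlinkach.
Apply vowel harmony: wopihwlinkach → wopuhwlunkach.
Vowel deletion: no change.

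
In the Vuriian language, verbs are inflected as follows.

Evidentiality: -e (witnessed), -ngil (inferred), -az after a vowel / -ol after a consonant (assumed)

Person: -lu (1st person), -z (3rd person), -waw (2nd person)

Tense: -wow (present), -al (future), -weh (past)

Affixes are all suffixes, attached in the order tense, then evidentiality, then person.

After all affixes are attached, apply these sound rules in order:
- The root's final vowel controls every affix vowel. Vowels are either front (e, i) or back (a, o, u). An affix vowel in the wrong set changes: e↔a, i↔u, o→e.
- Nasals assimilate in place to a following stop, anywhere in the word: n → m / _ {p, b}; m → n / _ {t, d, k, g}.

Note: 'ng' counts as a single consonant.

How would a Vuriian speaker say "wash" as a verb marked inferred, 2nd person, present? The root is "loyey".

Attach tense present -wow → loyeywow.
Attach evidentiality inferred -ngil → loyeywowngil.
Attach person 2nd person -waw → loyeywowngilwaw.
Apply vowel harmony: loyeywowngilwaw → loyeywewngilwew.
Nasal assimilation: no change.

loyeywewngilwew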